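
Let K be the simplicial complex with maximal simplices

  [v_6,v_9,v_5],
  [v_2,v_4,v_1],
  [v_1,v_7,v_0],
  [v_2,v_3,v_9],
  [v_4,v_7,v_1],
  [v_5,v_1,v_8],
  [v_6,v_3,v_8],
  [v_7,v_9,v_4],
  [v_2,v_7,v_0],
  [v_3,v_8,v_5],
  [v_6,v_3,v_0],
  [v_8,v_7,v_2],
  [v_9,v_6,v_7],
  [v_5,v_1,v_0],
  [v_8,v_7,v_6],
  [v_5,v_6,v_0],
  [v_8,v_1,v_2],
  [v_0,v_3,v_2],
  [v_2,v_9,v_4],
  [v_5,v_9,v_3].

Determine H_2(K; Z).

Take the total order v_0 < v_1 < v_2 < v_3 < v_4 < v_5 < v_6 < v_7 < v_8 < v_9 on the vertex set. Then K (dimension 2) consists of the simplices:

  0-simplices (10): [v_0], [v_1], [v_2], [v_3], [v_4], [v_5], [v_6], [v_7], [v_8], [v_9]
  1-simplices (30): (30 of them)
  2-simplices (20): (20 of them)

so the chain groups are C_0 ≅ Z^10, C_1 ≅ Z^30, C_2 ≅ Z^20.

∂_1: C_1 → C_0 sends each edge [p,q] (with p < q) to q − p. For instance
  ∂[v_4,v_7] = [v_7] − [v_4].
This gives a 10×30 integer matrix of rank 9; reducing to Smith normal form yields diagonal entries (1,1,1,1,1,1,1,1,1).

∂_2: C_2 → C_1 maps a triangle to the signed sum of its edges. For instance
  ∂[v_1,v_5,v_8] = [v_5,v_8] − [v_1,v_8] + [v_1,v_5],
  ∂[v_2,v_4,v_9] = [v_4,v_9] − [v_2,v_9] + [v_2,v_4].
The resulting 30×20 matrix has rank 20, and its Smith normal form has invariant factors (1,1,1,1,1,1,1,1,1,1,1,1,1,1,1,1,1,1,1,2).

From H_k ≅ ker(∂_k) / im(∂_{k+1}) we obtain:

  H_2: rank ker ∂_2 − rank ∂_3 = (20 − 20) − 0 = 0, and there is no ∂_3, so H_2 ≅ 0.

H_2 = 0.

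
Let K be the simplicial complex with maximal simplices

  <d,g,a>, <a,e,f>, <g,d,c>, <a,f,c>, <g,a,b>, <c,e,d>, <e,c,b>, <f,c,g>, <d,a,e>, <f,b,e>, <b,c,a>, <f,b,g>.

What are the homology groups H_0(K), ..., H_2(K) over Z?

H_0 = Z,  H_1 = Z_2,  H_2 = 0.

We work with the vertex ordering a < b < c < d < e < f < g. The simplices of K, each written with vertices in increasing order, are:

  0-simplices (7): a, b, c, d, e, f, g
  1-simplices (18): ab, ac, ad, ae, af, ag, bc, be, bf, bg, cd, ce, cf, cg, de, dg, ef, fg
  2-simplices (12): abc, abg, acf, ade, adg, aef, bce, bef, bfg, cde, cdg, cfg

giving chain groups C_0 ≅ Z^7, C_1 ≅ Z^18, C_2 ≅ Z^12.

∂_1: C_1 → C_0 maps an edge to its endpoints' difference, ∂[p,q] = q − p. For instance
  ∂ag = g − a.
The 7×18 boundary matrix has rank 6 and Smith normal form diag(1,1,1,1,1,1).

The boundary map ∂_2: C_2 → C_1 maps a triangle to the signed sum of its edges. For instance
  ∂cfg = fg − cg + cf,
  ∂adg = dg − ag + ad.
The 18×12 boundary matrix has rank 12 and Smith normal form diag(1,1,1,1,1,1,1,1,1,1,1,2).

Computing H_k = (kernel of ∂_k) / (image of ∂_{k+1}):

  H_0: rank C_0 − rank ∂_1 = 7 − 6 = 1, and the invariant factors of ∂_1 are all 1, so H_0 ≅ Z.
  H_1: rank ker ∂_1 − rank ∂_2 = (18 − 6) − 12 = 0, and ∂_2 has invariant factor 2 > 1, so H_1 ≅ Z_2.
  H_2: rank ker ∂_2 − rank ∂_3 = (12 − 12) − 0 = 0, and there is no ∂_3, so H_2 ≅ 0.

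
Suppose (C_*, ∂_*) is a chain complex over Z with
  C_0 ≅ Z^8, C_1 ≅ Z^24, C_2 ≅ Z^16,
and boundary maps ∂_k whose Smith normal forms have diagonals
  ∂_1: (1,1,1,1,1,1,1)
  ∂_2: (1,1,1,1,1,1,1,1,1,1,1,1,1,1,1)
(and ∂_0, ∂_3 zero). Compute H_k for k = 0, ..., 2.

H_0 = Z,  H_1 = Z^2,  H_2 = Z.

H_0: b_0 = 8 − 0 − 7 = 1; torsion from ∂_1 factors > 1: none. So H_0 = Z.
H_1: b_1 = 24 − 7 − 15 = 2; torsion from ∂_2 factors > 1: none. So H_1 = Z^2.
H_2: b_2 = 16 − 15 − 0 = 1; torsion from ∂_3 factors > 1: none. So H_2 = Z.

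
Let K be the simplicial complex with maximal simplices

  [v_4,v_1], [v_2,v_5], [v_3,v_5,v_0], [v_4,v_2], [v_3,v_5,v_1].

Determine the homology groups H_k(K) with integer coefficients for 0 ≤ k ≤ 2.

K has 6 vertices, 8 edges, 2 triangles.
rank ∂_0 = 0, rank ∂_1 = 5 ⇒ b_0 = 6 − 0 − 5 = 1; all invariant factors of ∂_1 are 1 so no torsion. So H_0 ≅ Z.
rank ∂_1 = 5, rank ∂_2 = 2 ⇒ b_1 = 8 − 5 − 2 = 1; all invariant factors of ∂_2 are 1 so no torsion. So H_1 ≅ Z.
rank ∂_2 = 2, rank ∂_3 = 0 ⇒ b_2 = 2 − 2 − 0 = 0. So H_2 ≅ 0.

H_0 = Z,  H_1 = Z,  H_2 = 0.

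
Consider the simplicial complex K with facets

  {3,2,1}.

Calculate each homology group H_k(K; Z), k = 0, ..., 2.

Fix the vertex order 1 < 2 < 3 and write every simplex with vertices in increasing order. Then dim K = 2 and the simplices of K are:

  0-simplices (3): [1], [2], [3]
  1-simplices (3): [1,2], [1,3], [2,3]
  2-simplices (1): [1,2,3]

giving chain groups C_0 ≅ Z^3, C_1 ≅ Z^3, C_2 ≅ Z^1.

Boundary ∂_1: C_1 → C_0 sends each edge [p,q] (with p < q) to q − p. For instance
  ∂[1,2] = [2] − [1].
The 3×3 boundary matrix has rank 2 and Smith normal form diag(1,1).

∂_2: C_2 → C_1 maps a triangle to the signed sum of its edges. For instance
  ∂[1,2,3] = [2,3] − [1,3] + [1,2].
This gives a 3×1 integer matrix of rank 1; reducing to Smith normal form yields diagonal entries (1).

Reading off H_k = ker ∂_k / im ∂_{k+1}:

  H_0: rank C_0 − rank ∂_1 = 3 − 2 = 1, and the invariant factors of ∂_1 are all 1, so H_0 = Z.
  H_1: rank ker ∂_1 − rank ∂_2 = (3 − 2) − 1 = 0, and the invariant factors of ∂_2 are all 1, so H_1 = 0.
  H_2: rank ker ∂_2 − rank ∂_3 = (1 − 1) − 0 = 0, and there is no ∂_3, so H_2 = 0.

H_0 ≅ Z,  H_1 = 0,  H_2 = 0.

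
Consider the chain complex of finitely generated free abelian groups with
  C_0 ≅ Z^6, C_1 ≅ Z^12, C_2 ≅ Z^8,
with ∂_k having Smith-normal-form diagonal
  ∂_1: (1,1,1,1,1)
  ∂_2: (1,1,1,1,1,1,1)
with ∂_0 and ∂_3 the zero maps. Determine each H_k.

H_0 ≅ Z,  H_1 = 0,  H_2 ≅ Z.

H_0: b_0 = 6 − 0 − 5 = 1; torsion from ∂_1 factors > 1: none. So H_0 ≅ Z.
H_1: b_1 = 12 − 5 − 7 = 0; torsion from ∂_2 factors > 1: none. So H_1 ≅ 0.
H_2: b_2 = 8 − 7 − 0 = 1; torsion from ∂_3 factors > 1: none. So H_2 ≅ Z.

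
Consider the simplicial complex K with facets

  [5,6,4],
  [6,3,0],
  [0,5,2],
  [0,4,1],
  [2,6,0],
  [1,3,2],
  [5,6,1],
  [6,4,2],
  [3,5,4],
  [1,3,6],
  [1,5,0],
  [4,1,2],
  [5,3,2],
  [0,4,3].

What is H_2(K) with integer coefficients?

Order the vertices as 0 < 1 < 2 < 3 < 4 < 5 < 6. Listing each simplex with vertices in this order, K has dimension 2 with simplices:

  0-simplices (7): [0], [1], [2], [3], [4], [5], [6]
  1-simplices (21): [0,1], [0,2], [0,3], [0,4], [0,5], [0,6], [1,2], [1,3], [1,4], [1,5], [1,6], [2,3], [2,4], [2,5], [2,6], [3,4], [3,5], [3,6], [4,5], [4,6], [5,6]
  2-simplices (14): [0,1,4], [0,1,5], [0,2,5], [0,2,6], [0,3,4], [0,3,6], [1,2,3], [1,2,4], [1,3,6], [1,5,6], [2,3,5], [2,4,6], [3,4,5], [4,5,6]

giving chain groups C_0 ≅ Z^7, C_1 ≅ Z^21, C_2 ≅ Z^14.

∂_1: C_1 → C_0 maps an edge to its endpoints' difference, ∂[p,q] = q − p. For instance
  ∂[3,4] = [4] − [3].
As a 7×21 matrix over Z this has rank 6, with invariant factors (1,1,1,1,1,1).

Boundary ∂_2: C_2 → C_1 sends each 2-simplex [p,q,r] to [q,r] − [p,r] + [p,q]. For instance
  ∂[1,2,3] = [2,3] − [1,3] + [1,2],
  ∂[1,2,4] = [2,4] − [1,4] + [1,2].
This gives a 21×14 integer matrix of rank 13; reducing to Smith normal form yields diagonal entries (1,1,1,1,1,1,1,1,1,1,1,1,1).

Computing H_k = (kernel of ∂_k) / (image of ∂_{k+1}):

  H_2: rank ker ∂_2 − rank ∂_3 = (14 − 13) − 0 = 1, and there is no ∂_3, so H_2 ≅ Z.

H_2 = Z.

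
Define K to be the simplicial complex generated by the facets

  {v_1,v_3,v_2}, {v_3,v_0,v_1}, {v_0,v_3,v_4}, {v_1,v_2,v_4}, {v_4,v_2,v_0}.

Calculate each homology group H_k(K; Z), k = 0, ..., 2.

H_0 ≅ Z,  H_1 ≅ Z,  H_2 = 0.

Order the vertices as v_0 < v_1 < v_2 < v_3 < v_4. Listing each simplex with vertices in this order, K has dimension 2 with simplices:

  0-simplices (5): [v_0], [v_1], [v_2], [v_3], [v_4]
  1-simplices (10): [v_0,v_1], [v_0,v_2], [v_0,v_3], [v_0,v_4], [v_1,v_2], [v_1,v_3], [v_1,v_4], [v_2,v_3], [v_2,v_4], [v_3,v_4]
  2-simplices (5): [v_0,v_1,v_3], [v_0,v_2,v_4], [v_0,v_3,v_4], [v_1,v_2,v_3], [v_1,v_2,v_4]

Hence C_0 ≅ Z^5, C_1 ≅ Z^10, C_2 ≅ Z^5.

The boundary map ∂_1: C_1 → C_0 maps an edge to its endpoints' difference, ∂[p,q] = q − p. For instance
  ∂[v_1,v_4] = [v_4] − [v_1].
The resulting 5×10 matrix has rank 4, and its Smith normal form has invariant factors (1,1,1,1).

Boundary ∂_2: C_2 → C_1 acts by ∂[p,q,r] = [q,r] − [p,r] + [p,q]. For instance
  ∂[v_0,v_2,v_4] = [v_2,v_4] − [v_0,v_4] + [v_0,v_2],
  ∂[v_0,v_1,v_3] = [v_1,v_3] − [v_0,v_3] + [v_0,v_1].
As a 10×5 matrix over Z this has rank 5, with invariant factors (1,1,1,1,1).

From H_k ≅ ker(∂_k) / im(∂_{k+1}) we obtain:

  H_0: rank C_0 − rank ∂_1 = 5 − 4 = 1, and the invariant factors of ∂_1 are all 1, so H_0 = Z.
  H_1: rank ker ∂_1 − rank ∂_2 = (10 − 4) − 5 = 1, and the invariant factors of ∂_2 are all 1, so H_1 = Z.
  H_2: rank ker ∂_2 − rank ∂_3 = (5 − 5) − 0 = 0, and there is no ∂_3, so H_2 = 0.

(K is a triangulation of the Möbius band.)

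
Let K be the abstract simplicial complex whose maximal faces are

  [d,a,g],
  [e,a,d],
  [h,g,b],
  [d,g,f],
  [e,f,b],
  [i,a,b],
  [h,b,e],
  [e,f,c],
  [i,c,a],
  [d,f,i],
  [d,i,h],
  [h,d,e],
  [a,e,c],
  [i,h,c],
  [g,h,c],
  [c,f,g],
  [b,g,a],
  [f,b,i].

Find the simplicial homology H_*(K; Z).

H_0 = Z,  H_1 = Z^2,  H_2 = Z.

K has 9 vertices, 27 edges, 18 triangles.
rank ∂_0 = 0, rank ∂_1 = 8 ⇒ b_0 = 9 − 0 − 8 = 1; all invariant factors of ∂_1 are 1 so no torsion. So H_0 ≅ Z.
rank ∂_1 = 8, rank ∂_2 = 17 ⇒ b_1 = 27 − 8 − 17 = 2; all invariant factors of ∂_2 are 1 so no torsion. So H_1 ≅ Z^2.
rank ∂_2 = 17, rank ∂_3 = 0 ⇒ b_2 = 18 − 17 − 0 = 1. So H_2 ≅ Z.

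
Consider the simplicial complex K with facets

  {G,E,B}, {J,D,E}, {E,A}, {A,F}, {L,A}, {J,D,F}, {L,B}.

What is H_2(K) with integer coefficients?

Fix the vertex order A < B < D < E < F < G < J < L and write every simplex with vertices in increasing order. Then dim K = 2 and the simplices of K are:

  0-simplices (8): A, B, D, E, F, G, J, L
  1-simplices (12): AE, AF, AL, BE, BG, BL, DE, DF, DJ, EG, EJ, FJ
  2-simplices (3): BEG, DEJ, DFJ

Hence C_0 ≅ Z^8, C_1 ≅ Z^12, C_2 ≅ Z^3.

∂_1: C_1 → C_0 is given by ∂[p,q] = [q] − [p].
The 8×12 boundary matrix has rank 7 and Smith normal form diag(1,1,1,1,1,1,1).

∂_2: C_2 → C_1 sends each 2-simplex [p,q,r] to [q,r] − [p,r] + [p,q]. For instance
  ∂DFJ = FJ − DJ + DF,
  ∂BEG = EG − BG + BE.
The resulting 12×3 matrix has rank 3, and its Smith normal form has invariant factors (1,1,1).

Now H_k = ker ∂_k / im ∂_{k+1}, so:

  H_2: rank ker ∂_2 − rank ∂_3 = (3 − 3) − 0 = 0, and there is no ∂_3, so H_2 ≅ 0.

H_2 ≅ 0.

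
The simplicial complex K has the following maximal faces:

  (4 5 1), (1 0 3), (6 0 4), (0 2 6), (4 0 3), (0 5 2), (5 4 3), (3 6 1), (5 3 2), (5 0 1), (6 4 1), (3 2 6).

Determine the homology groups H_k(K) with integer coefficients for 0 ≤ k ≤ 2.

Take the total order 0 < 1 < 2 < 3 < 4 < 5 < 6 on the vertex set. Then K (dimension 2) consists of the simplices:

  0-simplices (7): [0], [1], [2], [3], [4], [5], [6]
  1-simplices (18): [0,1], [0,2], [0,3], [0,4], [0,5], [0,6], [1,3], [1,4], [1,5], [1,6], [2,3], [2,5], [2,6], [3,4], [3,5], [3,6], [4,5], [4,6]
  2-simplices (12): [0,1,3], [0,1,5], [0,2,5], [0,2,6], [0,3,4], [0,4,6], [1,3,6], [1,4,5], [1,4,6], [2,3,5], [2,3,6], [3,4,5]

giving chain groups C_0 ≅ Z^7, C_1 ≅ Z^18, C_2 ≅ Z^12.

∂_1: C_1 → C_0 is given by ∂[p,q] = [q] − [p]. For instance
  ∂[0,3] = [3] − [0].
As a 7×18 matrix over Z this has rank 6, with invariant factors (1,1,1,1,1,1).

The boundary map ∂_2: C_2 → C_1 acts by ∂[p,q,r] = [q,r] − [p,r] + [p,q]. For instance
  ∂[0,4,6] = [4,6] − [0,6] + [0,4],
  ∂[0,1,5] = [1,5] − [0,5] + [0,1].
This gives a 18×12 integer matrix of rank 12; reducing to Smith normal form yields diagonal entries (1,1,1,1,1,1,1,1,1,1,1,2).

Computing H_k = (kernel of ∂_k) / (image of ∂_{k+1}):

  H_0: rank C_0 − rank ∂_1 = 7 − 6 = 1, and the invariant factors of ∂_1 are all 1, so H_0 = Z.
  H_1: rank ker ∂_1 − rank ∂_2 = (18 − 6) − 12 = 0, and ∂_2 has invariant factor 2 > 1, so H_1 = Z/2.
  H_2: rank ker ∂_2 − rank ∂_3 = (12 − 12) − 0 = 0, and there is no ∂_3, so H_2 = 0.

As a check, the Euler characteristic is 7 − 18 + 12 = 1, which agrees with 1 − 0 + 0 = 1.
(K is a triangulation of the real projective plane RP^2.)

H_0 ≅ Z,  H_1 ≅ Z/2,  H_2 = 0.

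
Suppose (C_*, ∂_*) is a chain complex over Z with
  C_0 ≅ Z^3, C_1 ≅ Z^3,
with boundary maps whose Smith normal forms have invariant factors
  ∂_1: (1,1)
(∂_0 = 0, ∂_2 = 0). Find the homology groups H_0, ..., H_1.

H_0 = Z,  H_1 = Z.

H_0: b_0 = 3 − 0 − 2 = 1; torsion from ∂_1 factors > 1: none. So H_0 = Z.
H_1: b_1 = 3 − 2 − 0 = 1; torsion from ∂_2 factors > 1: none. So H_1 = Z.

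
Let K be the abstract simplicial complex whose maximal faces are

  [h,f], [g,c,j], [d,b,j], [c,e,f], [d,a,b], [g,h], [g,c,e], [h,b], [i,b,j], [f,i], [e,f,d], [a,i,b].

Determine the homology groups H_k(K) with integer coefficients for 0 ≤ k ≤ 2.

Take the total order a < b < c < d < e < f < g < h < i < j on the vertex set. Then K (dimension 2) consists of the simplices:

  0-simplices (10): a, b, c, d, e, f, g, h, i, j
  1-simplices (21): ab, ad, ai, bd, bh, bi, bj, ce, cf, cg, cj, de, df, dj, ef, eg, fh, fi, gh, gj, ij
  2-simplices (8): abd, abi, bdj, bij, cef, ceg, cgj, def

Hence C_0 ≅ Z^10, C_1 ≅ Z^21, C_2 ≅ Z^8.

∂_1: C_1 → C_0 sends each edge [p,q] (with p < q) to q − p. For instance
  ∂bi = i − b.
The 10×21 boundary matrix has rank 9 and Smith normal form diag(1,1,1,1,1,1,1,1,1).

Boundary ∂_2: C_2 → C_1 acts by ∂[p,q,r] = [q,r] − [p,r] + [p,q]. For instance
  ∂bdj = dj − bj + bd,
  ∂ceg = eg − cg + ce.
This gives a 21×8 integer matrix of rank 8; reducing to Smith normal form yields diagonal entries (1,1,1,1,1,1,1,1).

Now H_k = ker ∂_k / im ∂_{k+1}, so:

  H_0: rank C_0 − rank ∂_1 = 10 − 9 = 1, and the invariant factors of ∂_1 are all 1, so H_0 = Z.
  H_1: rank ker ∂_1 − rank ∂_2 = (21 − 9) − 8 = 4, and the invariant factors of ∂_2 are all 1, so H_1 = Z^4.
  H_2: rank ker ∂_2 − rank ∂_3 = (8 − 8) − 0 = 0, and there is no ∂_3, so H_2 = 0.

As a check, the Euler characteristic is 10 − 21 + 8 = -3, which agrees with 1 − 4 + 0 = -3.

H_0 = Z,  H_1 = Z^4,  H_2 = 0.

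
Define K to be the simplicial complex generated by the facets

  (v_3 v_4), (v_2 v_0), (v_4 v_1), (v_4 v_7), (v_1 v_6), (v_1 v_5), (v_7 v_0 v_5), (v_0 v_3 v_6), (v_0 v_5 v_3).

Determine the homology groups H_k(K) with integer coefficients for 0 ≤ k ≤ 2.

H_0 = Z,  H_1 = Z^3,  H_2 = 0.

Order the vertices as v_0 < v_1 < v_2 < v_3 < v_4 < v_5 < v_6 < v_7. Listing each simplex with vertices in this order, K has dimension 2 with simplices:

  0-simplices (8): [v_0], [v_1], [v_2], [v_3], [v_4], [v_5], [v_6], [v_7]
  1-simplices (13): [v_0,v_2], [v_0,v_3], [v_0,v_5], [v_0,v_6], [v_0,v_7], [v_1,v_4], [v_1,v_5], [v_1,v_6], [v_3,v_4], [v_3,v_5], [v_3,v_6], [v_4,v_7], [v_5,v_7]
  2-simplices (3): [v_0,v_3,v_5], [v_0,v_3,v_6], [v_0,v_5,v_7]

Hence C_0 ≅ Z^8, C_1 ≅ Z^13, C_2 ≅ Z^3.

The boundary map ∂_1: C_1 → C_0 is given by ∂[p,q] = [q] − [p]. For instance
  ∂[v_0,v_3] = [v_3] − [v_0].
This gives a 8×13 integer matrix of rank 7; reducing to Smith normal form yields diagonal entries (1,1,1,1,1,1,1).

∂_2: C_2 → C_1 sends each 2-simplex [p,q,r] to [q,r] − [p,r] + [p,q]. For instance
  ∂[v_0,v_3,v_5] = [v_3,v_5] − [v_0,v_5] + [v_0,v_3],
  ∂[v_0,v_5,v_7] = [v_5,v_7] − [v_0,v_7] + [v_0,v_5].
As a 13×3 matrix over Z this has rank 3, with invariant factors (1,1,1).

Computing H_k = (kernel of ∂_k) / (image of ∂_{k+1}):

  H_0: rank C_0 − rank ∂_1 = 8 − 7 = 1, and the invariant factors of ∂_1 are all 1, so H_0 = Z.
  H_1: rank ker ∂_1 − rank ∂_2 = (13 − 7) − 3 = 3, and the invariant factors of ∂_2 are all 1, so H_1 = Z^3.
  H_2: rank ker ∂_2 − rank ∂_3 = (3 − 3) − 0 = 0, and there is no ∂_3, so H_2 = 0.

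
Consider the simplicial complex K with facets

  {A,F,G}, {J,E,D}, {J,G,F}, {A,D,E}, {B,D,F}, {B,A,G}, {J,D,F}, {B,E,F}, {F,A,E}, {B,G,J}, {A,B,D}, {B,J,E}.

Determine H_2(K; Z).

H_2 ≅ 0.

Fix the vertex order A < B < D < E < F < G < J and write every simplex with vertices in increasing order. Then dim K = 2 and the simplices of K are:

  0-simplices (7): A, B, D, E, F, G, J
  1-simplices (18): AB, AD, AE, AF, AG, BD, BE, BF, BG, BJ, DE, DF, DJ, EF, EJ, FG, FJ, GJ
  2-simplices (12): ABD, ABG, ADE, AEF, AFG, BDF, BEF, BEJ, BGJ, DEJ, DFJ, FGJ

giving chain groups C_0 ≅ Z^7, C_1 ≅ Z^18, C_2 ≅ Z^12.

Boundary ∂_1: C_1 → C_0 maps an edge to its endpoints' difference, ∂[p,q] = q − p. For instance
  ∂DF = F − D.
The resulting 7×18 matrix has rank 6, and its Smith normal form has invariant factors (1,1,1,1,1,1).

∂_2: C_2 → C_1 maps a triangle to the signed sum of its edges. For instance
  ∂BDF = DF − BF + BD,
  ∂AFG = FG − AG + AF.
As a 18×12 matrix over Z this has rank 12, with invariant factors (1,1,1,1,1,1,1,1,1,1,1,2).

Now H_k = ker ∂_k / im ∂_{k+1}, so:

  H_2: rank ker ∂_2 − rank ∂_3 = (12 − 12) − 0 = 0, and there is no ∂_3, so H_2 = 0.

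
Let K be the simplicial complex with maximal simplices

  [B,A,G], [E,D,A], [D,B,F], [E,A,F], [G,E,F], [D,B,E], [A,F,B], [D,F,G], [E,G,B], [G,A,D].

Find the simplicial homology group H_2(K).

We work with the vertex ordering A < B < D < E < F < G. The simplices of K, each written with vertices in increasing order, are:

  0-simplices (6): A, B, D, E, F, G
  1-simplices (15): AB, AD, AE, AF, AG, BD, BE, BF, BG, DE, DF, DG, EF, EG, FG
  2-simplices (10): ABF, ABG, ADE, ADG, AEF, BDE, BDF, BEG, DFG, EFG

giving chain groups C_0 ≅ Z^6, C_1 ≅ Z^15, C_2 ≅ Z^10.

Boundary ∂_1: C_1 → C_0 sends each edge [p,q] (with p < q) to q − p.
As a 6×15 matrix over Z this has rank 5, with invariant factors (1,1,1,1,1).

The boundary map ∂_2: C_2 → C_1 sends each 2-simplex [p,q,r] to [q,r] − [p,r] + [p,q]. For instance
  ∂DFG = FG − DG + DF,
  ∂BDF = DF − BF + BD.
This gives a 15×10 integer matrix of rank 10; reducing to Smith normal form yields diagonal entries (1,1,1,1,1,1,1,1,1,2).

Now H_k = ker ∂_k / im ∂_{k+1}, so:

  H_2: rank ker ∂_2 − rank ∂_3 = (10 − 10) − 0 = 0, and there is no ∂_3, so H_2 ≅ 0.

H_2 = 0.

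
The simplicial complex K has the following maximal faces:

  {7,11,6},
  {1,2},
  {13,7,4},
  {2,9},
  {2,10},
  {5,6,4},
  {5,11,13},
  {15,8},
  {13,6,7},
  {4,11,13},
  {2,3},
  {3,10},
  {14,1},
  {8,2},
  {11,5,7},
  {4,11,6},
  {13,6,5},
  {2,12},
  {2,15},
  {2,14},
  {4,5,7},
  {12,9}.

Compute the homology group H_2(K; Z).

H_2 ≅ 0.

Fix the vertex order 1 < 2 < 3 < 4 < 5 < 6 < 7 < 8 < 9 < 10 < 11 < 12 < 13 < 14 < 15 and write every simplex with vertices in increasing order. Then dim K = 2 and the simplices of K are:

  0-simplices (15): [1], [2], [3], [4], [5], [6], [7], [8], [9], [10], [11], [12], [13], [14], [15]
  1-simplices (27): (27 of them)
  2-simplices (10): [4,5,6], [4,5,7], [4,6,11], [4,7,13], [4,11,13], [5,6,13], [5,7,11], [5,11,13], [6,7,11], [6,7,13]

giving chain groups C_0 ≅ Z^15, C_1 ≅ Z^27, C_2 ≅ Z^10.

Boundary ∂_1: C_1 → C_0 is given by ∂[p,q] = [q] − [p]. For instance
  ∂[7,11] = [11] − [7].
As a 15×27 matrix over Z this has rank 13, with invariant factors (1,1,1,1,1,1,1,1,1,1,1,1,1).

Boundary ∂_2: C_2 → C_1 acts by ∂[p,q,r] = [q,r] − [p,r] + [p,q]. For instance
  ∂[5,7,11] = [7,11] − [5,11] + [5,7],
  ∂[6,7,11] = [7,11] − [6,11] + [6,7].
The resulting 27×10 matrix has rank 10, and its Smith normal form has invariant factors (1,1,1,1,1,1,1,1,1,2).

Computing H_k = (kernel of ∂_k) / (image of ∂_{k+1}):

  H_2: rank ker ∂_2 − rank ∂_3 = (10 − 10) − 0 = 0, and there is no ∂_3, so H_2 = 0.

(K is a triangulation of the disjoint union of a wedge of 4 circles and the real projective plane RP^2.)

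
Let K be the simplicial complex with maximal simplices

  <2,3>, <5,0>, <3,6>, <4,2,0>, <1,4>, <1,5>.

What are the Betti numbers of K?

b_0 = 1, b_1 = 1, b_2 = 0.

We work with the vertex ordering 0 < 1 < 2 < 3 < 4 < 5 < 6. The simplices of K, each written with vertices in increasing order, are:

  0-simplices (7): [0], [1], [2], [3], [4], [5], [6]
  1-simplices (8): [0,2], [0,4], [0,5], [1,4], [1,5], [2,3], [2,4], [3,6]
  2-simplices (1): [0,2,4]

giving chain groups C_0 ≅ Z^7, C_1 ≅ Z^8, C_2 ≅ Z^1.

Boundary ∂_1: C_1 → C_0 maps an edge to its endpoints' difference, ∂[p,q] = q − p. For instance
  ∂[0,4] = [4] − [0].
The 7×8 boundary matrix has rank 6 and Smith normal form diag(1,1,1,1,1,1).

∂_2: C_2 → C_1 sends each 2-simplex [p,q,r] to [q,r] − [p,r] + [p,q]. For instance
  ∂[0,2,4] = [2,4] − [0,4] + [0,2].
The resulting 8×1 matrix has rank 1, and its Smith normal form has invariant factors (1).

Now H_k = ker ∂_k / im ∂_{k+1}, so:

  H_0: rank C_0 − rank ∂_1 = 7 − 6 = 1, and the invariant factors of ∂_1 are all 1, so H_0 = Z.
  H_1: rank ker ∂_1 − rank ∂_2 = (8 − 6) − 1 = 1, and the invariant factors of ∂_2 are all 1, so H_1 = Z.
  H_2: rank ker ∂_2 − rank ∂_3 = (1 − 1) − 0 = 0, and there is no ∂_3, so H_2 = 0.

As a check, the Euler characteristic is 7 − 8 + 1 = 0, which agrees with 1 − 1 + 0 = 0.

Hence the Betti numbers are b_0 = 1, b_1 = 1, b_2 = 0.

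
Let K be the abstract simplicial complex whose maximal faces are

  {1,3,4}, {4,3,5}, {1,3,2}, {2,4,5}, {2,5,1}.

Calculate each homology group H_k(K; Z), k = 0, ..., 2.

Take the total order 1 < 2 < 3 < 4 < 5 on the vertex set. Then K (dimension 2) consists of the simplices:

  0-simplices (5): [1], [2], [3], [4], [5]
  1-simplices (10): [1,2], [1,3], [1,4], [1,5], [2,3], [2,4], [2,5], [3,4], [3,5], [4,5]
  2-simplices (5): [1,2,3], [1,2,5], [1,3,4], [2,4,5], [3,4,5]

Hence C_0 ≅ Z^5, C_1 ≅ Z^10, C_2 ≅ Z^5.

The boundary map ∂_1: C_1 → C_0 sends each edge [p,q] (with p < q) to q − p. For instance
  ∂[3,4] = [4] − [3].
As a 5×10 matrix over Z this has rank 4, with invariant factors (1,1,1,1).

∂_2: C_2 → C_1 sends each 2-simplex [p,q,r] to [q,r] − [p,r] + [p,q]. For instance
  ∂[1,2,3] = [2,3] − [1,3] + [1,2],
  ∂[2,4,5] = [4,5] − [2,5] + [2,4].
The 10×5 boundary matrix has rank 5 and Smith normal form diag(1,1,1,1,1).

From H_k ≅ ker(∂_k) / im(∂_{k+1}) we obtain:

  H_0: rank C_0 − rank ∂_1 = 5 − 4 = 1, and the invariant factors of ∂_1 are all 1, so H_0 = Z.
  H_1: rank ker ∂_1 − rank ∂_2 = (10 − 4) − 5 = 1, and the invariant factors of ∂_2 are all 1, so H_1 = Z.
  H_2: rank ker ∂_2 − rank ∂_3 = (5 − 5) − 0 = 0, and there is no ∂_3, so H_2 = 0.

As a check, the Euler characteristic is 5 − 10 + 5 = 0, which agrees with 1 − 1 + 0 = 0.
(K is a triangulation of the Möbius band.)

H_0 ≅ Z,  H_1 ≅ Z,  H_2 = 0.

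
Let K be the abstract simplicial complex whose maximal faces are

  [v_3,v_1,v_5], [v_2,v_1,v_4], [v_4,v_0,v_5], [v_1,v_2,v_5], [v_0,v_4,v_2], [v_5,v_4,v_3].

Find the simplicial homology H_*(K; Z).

H_0 = Z,  H_1 = Z,  H_2 = 0.

Fix the vertex order v_0 < v_1 < v_2 < v_3 < v_4 < v_5 and write every simplex with vertices in increasing order. Then dim K = 2 and the simplices of K are:

  0-simplices (6): [v_0], [v_1], [v_2], [v_3], [v_4], [v_5]
  1-simplices (12): [v_0,v_2], [v_0,v_4], [v_0,v_5], [v_1,v_2], [v_1,v_3], [v_1,v_4], [v_1,v_5], [v_2,v_4], [v_2,v_5], [v_3,v_4], [v_3,v_5], [v_4,v_5]
  2-simplices (6): [v_0,v_2,v_4], [v_0,v_4,v_5], [v_1,v_2,v_4], [v_1,v_2,v_5], [v_1,v_3,v_5], [v_3,v_4,v_5]

so the chain groups are C_0 ≅ Z^6, C_1 ≅ Z^12, C_2 ≅ Z^6.

Boundary ∂_1: C_1 → C_0 is given by ∂[p,q] = [q] − [p]. For instance
  ∂[v_1,v_2] = [v_2] − [v_1].
The 6×12 boundary matrix has rank 5 and Smith normal form diag(1,1,1,1,1).

The boundary map ∂_2: C_2 → C_1 acts by ∂[p,q,r] = [q,r] − [p,r] + [p,q]. For instance
  ∂[v_1,v_3,v_5] = [v_3,v_5] − [v_1,v_5] + [v_1,v_3],
  ∂[v_0,v_2,v_4] = [v_2,v_4] − [v_0,v_4] + [v_0,v_2].
As a 12×6 matrix over Z this has rank 6, with invariant factors (1,1,1,1,1,1).

From H_k ≅ ker(∂_k) / im(∂_{k+1}) we obtain:

  H_0: rank C_0 − rank ∂_1 = 6 − 5 = 1, and the invariant factors of ∂_1 are all 1, so H_0 ≅ Z.
  H_1: rank ker ∂_1 − rank ∂_2 = (12 − 5) − 6 = 1, and the invariant factors of ∂_2 are all 1, so H_1 ≅ Z.
  H_2: rank ker ∂_2 − rank ∂_3 = (6 − 6) − 0 = 0, and there is no ∂_3, so H_2 ≅ 0.

As a check, the Euler characteristic is 6 − 12 + 6 = 0, which agrees with 1 − 1 + 0 = 0.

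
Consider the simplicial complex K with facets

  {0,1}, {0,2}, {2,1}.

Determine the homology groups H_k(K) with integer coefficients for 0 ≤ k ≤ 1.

K has 3 vertices, 3 edges.
rank ∂_0 = 0, rank ∂_1 = 2 ⇒ b_0 = 3 − 0 − 2 = 1; all invariant factors of ∂_1 are 1 so no torsion. So H_0 ≅ Z.
rank ∂_1 = 2, rank ∂_2 = 0 ⇒ b_1 = 3 − 2 − 0 = 1. So H_1 ≅ Z.

H_0 = Z,  H_1 = Z.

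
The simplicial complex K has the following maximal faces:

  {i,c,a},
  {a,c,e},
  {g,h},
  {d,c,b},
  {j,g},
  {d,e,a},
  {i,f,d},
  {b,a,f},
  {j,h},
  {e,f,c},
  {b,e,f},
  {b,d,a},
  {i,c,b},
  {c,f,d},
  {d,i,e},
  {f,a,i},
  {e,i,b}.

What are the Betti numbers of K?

We work with the vertex ordering a < b < c < d < e < f < g < h < i < j. The simplices of K, each written with vertices in increasing order, are:

  0-simplices (10): a, b, c, d, e, f, g, h, i, j
  1-simplices (24): ab, ac, ad, ae, af, ai, bc, bd, be, bf, bi, cd, ce, cf, ci, de, df, di, ef, ei, fi, gh, gj, hj
  2-simplices (14): abd, abf, ace, aci, ade, afi, bcd, bci, bef, bei, cdf, cef, dei, dfi

so the chain groups are C_0 ≅ Z^10, C_1 ≅ Z^24, C_2 ≅ Z^14.

Boundary ∂_1: C_1 → C_0 is given by ∂[p,q] = [q] − [p].
This gives a 10×24 integer matrix of rank 8; reducing to Smith normal form yields diagonal entries (1,1,1,1,1,1,1,1).

The boundary map ∂_2: C_2 → C_1 sends each 2-simplex [p,q,r] to [q,r] − [p,r] + [p,q]. For instance
  ∂dfi = fi − di + df,
  ∂bef = ef − bf + be.
This gives a 24×14 integer matrix of rank 13; reducing to Smith normal form yields diagonal entries (1,1,1,1,1,1,1,1,1,1,1,1,1).

From H_k ≅ ker(∂_k) / im(∂_{k+1}) we obtain:

  H_0: rank C_0 − rank ∂_1 = 10 − 8 = 2, and the invariant factors of ∂_1 are all 1, so H_0 = Z^2.
  H_1: rank ker ∂_1 − rank ∂_2 = (24 − 8) − 13 = 3, and the invariant factors of ∂_2 are all 1, so H_1 = Z^3.
  H_2: rank ker ∂_2 − rank ∂_3 = (14 − 13) − 0 = 1, and there is no ∂_3, so H_2 = Z.

(K is a triangulation of the disjoint union of the torus T^2 and the circle S^1.)

Hence the Betti numbers are b_0 = 2, b_1 = 3, b_2 = 1.

b_0 = 2, b_1 = 3, b_2 = 1.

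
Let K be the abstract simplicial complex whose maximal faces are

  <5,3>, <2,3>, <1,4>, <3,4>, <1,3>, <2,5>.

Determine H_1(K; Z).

Take the total order 1 < 2 < 3 < 4 < 5 on the vertex set. Then K (dimension 1) consists of the simplices:

  0-simplices (5): [1], [2], [3], [4], [5]
  1-simplices (6): [1,3], [1,4], [2,3], [2,5], [3,4], [3,5]

so the chain groups are C_0 ≅ Z^5, C_1 ≅ Z^6.

Boundary ∂_1: C_1 → C_0 maps an edge to its endpoints' difference, ∂[p,q] = q − p. For instance
  ∂[1,4] = [4] − [1].
This gives a 5×6 integer matrix of rank 4; reducing to Smith normal form yields diagonal entries (1,1,1,1).

Now H_k = ker ∂_k / im ∂_{k+1}, so:

  H_1: rank ker ∂_1 − rank ∂_2 = (6 − 4) − 0 = 2, and there is no ∂_2, so H_1 ≅ Z^2.

(K is a triangulation of a wedge of 2 circles.)

H_1 = Z^2.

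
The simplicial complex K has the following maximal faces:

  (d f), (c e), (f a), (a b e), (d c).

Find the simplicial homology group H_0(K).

H_0 = Z.

Fix the vertex order a < b < c < d < e < f and write every simplex with vertices in increasing order. Then dim K = 2 and the simplices of K are:

  0-simplices (6): a, b, c, d, e, f
  1-simplices (7): ab, ae, af, be, cd, ce, df
  2-simplices (1): abe

so the chain groups are C_0 ≅ Z^6, C_1 ≅ Z^7, C_2 ≅ Z^1.

The boundary map ∂_1: C_1 → C_0 maps an edge to its endpoints' difference, ∂[p,q] = q − p. For instance
  ∂ae = e − a.
The resulting 6×7 matrix has rank 5, and its Smith normal form has invariant factors (1,1,1,1,1).

∂_2: C_2 → C_1 maps a triangle to the signed sum of its edges. For instance
  ∂abe = be − ae + ab.
The resulting 7×1 matrix has rank 1, and its Smith normal form has invariant factors (1).

From H_k ≅ ker(∂_k) / im(∂_{k+1}) we obtain:

  H_0: rank C_0 − rank ∂_1 = 6 − 5 = 1, and the invariant factors of ∂_1 are all 1, so H_0 ≅ Z.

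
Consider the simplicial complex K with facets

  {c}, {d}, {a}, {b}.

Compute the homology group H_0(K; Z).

H_0 ≅ Z^4.

K has 4 vertices.
rank ∂_0 = 0, rank ∂_1 = 0 ⇒ b_0 = 4 − 0 − 0 = 4. So H_0 = Z^4.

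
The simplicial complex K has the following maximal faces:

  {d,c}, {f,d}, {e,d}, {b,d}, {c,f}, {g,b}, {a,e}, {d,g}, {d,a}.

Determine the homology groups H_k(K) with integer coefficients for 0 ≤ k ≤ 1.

H_0 = Z,  H_1 = Z^3.

Take the total order a < b < c < d < e < f < g on the vertex set. Then K (dimension 1) consists of the simplices:

  0-simplices (7): a, b, c, d, e, f, g
  1-simplices (9): ad, ae, bd, bg, cd, cf, de, df, dg

giving chain groups C_0 ≅ Z^7, C_1 ≅ Z^9.

∂_1: C_1 → C_0 maps an edge to its endpoints' difference, ∂[p,q] = q − p. For instance
  ∂cf = f − c.
This gives a 7×9 integer matrix of rank 6; reducing to Smith normal form yields diagonal entries (1,1,1,1,1,1).

From H_k ≅ ker(∂_k) / im(∂_{k+1}) we obtain:

  H_0: rank C_0 − rank ∂_1 = 7 − 6 = 1, and the invariant factors of ∂_1 are all 1, so H_0 = Z.
  H_1: rank ker ∂_1 − rank ∂_2 = (9 − 6) − 0 = 3, and there is no ∂_2, so H_1 = Z^3.

As a check, the Euler characteristic is 7 − 9 = -2, which agrees with 1 − 3 = -2.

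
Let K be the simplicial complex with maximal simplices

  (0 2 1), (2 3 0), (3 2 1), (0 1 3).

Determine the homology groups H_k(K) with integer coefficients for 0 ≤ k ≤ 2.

We work with the vertex ordering 0 < 1 < 2 < 3. The simplices of K, each written with vertices in increasing order, are:

  0-simplices (4): [0], [1], [2], [3]
  1-simplices (6): [0,1], [0,2], [0,3], [1,2], [1,3], [2,3]
  2-simplices (4): [0,1,2], [0,1,3], [0,2,3], [1,2,3]

giving chain groups C_0 ≅ Z^4, C_1 ≅ Z^6, C_2 ≅ Z^4.

Boundary ∂_1: C_1 → C_0 maps an edge to its endpoints' difference, ∂[p,q] = q − p.
As a 4×6 matrix over Z this has rank 3, with invariant factors (1,1,1).

Boundary ∂_2: C_2 → C_1 maps a triangle to the signed sum of its edges. For instance
  ∂[1,2,3] = [2,3] − [1,3] + [1,2],
  ∂[0,1,3] = [1,3] − [0,3] + [0,1].
The 6×4 boundary matrix has rank 3 and Smith normal form diag(1,1,1).

Reading off H_k = ker ∂_k / im ∂_{k+1}:

  H_0: rank C_0 − rank ∂_1 = 4 − 3 = 1, and the invariant factors of ∂_1 are all 1, so H_0 ≅ Z.
  H_1: rank ker ∂_1 − rank ∂_2 = (6 − 3) − 3 = 0, and the invariant factors of ∂_2 are all 1, so H_1 ≅ 0.
  H_2: rank ker ∂_2 − rank ∂_3 = (4 − 3) − 0 = 1, and there is no ∂_3, so H_2 ≅ Z.

As a check, the Euler characteristic is 4 − 6 + 4 = 2, which agrees with 1 − 0 + 1 = 2.

H_0 = Z,  H_1 = 0,  H_2 = Z.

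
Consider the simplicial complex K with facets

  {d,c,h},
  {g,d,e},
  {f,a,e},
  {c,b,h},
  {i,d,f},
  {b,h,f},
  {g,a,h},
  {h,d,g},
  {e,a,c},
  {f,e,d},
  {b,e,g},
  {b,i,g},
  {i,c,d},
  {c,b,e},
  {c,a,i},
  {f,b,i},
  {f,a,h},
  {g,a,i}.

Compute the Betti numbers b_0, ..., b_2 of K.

K has 9 vertices, 27 edges, 18 triangles.
rank ∂_0 = 0, rank ∂_1 = 8 ⇒ b_0 = 9 − 0 − 8 = 1; all invariant factors of ∂_1 are 1 so no torsion. So H_0 = Z.
rank ∂_1 = 8, rank ∂_2 = 17 ⇒ b_1 = 27 − 8 − 17 = 2; all invariant factors of ∂_2 are 1 so no torsion. So H_1 = Z^2.
rank ∂_2 = 17, rank ∂_3 = 0 ⇒ b_2 = 18 − 17 − 0 = 1. So H_2 = Z.

b_0 = 1, b_1 = 2, b_2 = 1.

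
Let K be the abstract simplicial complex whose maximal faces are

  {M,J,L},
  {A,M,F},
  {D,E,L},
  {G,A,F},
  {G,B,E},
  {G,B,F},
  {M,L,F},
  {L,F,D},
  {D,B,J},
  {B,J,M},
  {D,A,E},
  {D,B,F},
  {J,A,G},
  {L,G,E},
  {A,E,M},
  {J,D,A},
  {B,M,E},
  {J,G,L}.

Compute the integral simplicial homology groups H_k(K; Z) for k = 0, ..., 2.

Take the total order A < B < D < E < F < G < J < L < M on the vertex set. Then K (dimension 2) consists of the simplices:

  0-simplices (9): A, B, D, E, F, G, J, L, M
  1-simplices (27): AD, AE, AF, AG, AJ, AM, BD, BE, BF, BG, BJ, BM, DE, DF, DJ, DL, EG, EL, EM, FG, FL, FM, GJ, GL, JL, JM, LM
  2-simplices (18): ADE, ADJ, AEM, AFG, AFM, AGJ, BDF, BDJ, BEG, BEM, BFG, BJM, DEL, DFL, EGL, FLM, GJL, JLM

Hence C_0 ≅ Z^9, C_1 ≅ Z^27, C_2 ≅ Z^18.

Boundary ∂_1: C_1 → C_0 sends each edge [p,q] (with p < q) to q − p.
The resulting 9×27 matrix has rank 8, and its Smith normal form has invariant factors (1,1,1,1,1,1,1,1).

∂_2: C_2 → C_1 maps a triangle to the signed sum of its edges. For instance
  ∂FLM = LM − FM + FL,
  ∂EGL = GL − EL + EG.
The 27×18 boundary matrix has rank 17 and Smith normal form diag(1,1,1,1,1,1,1,1,1,1,1,1,1,1,1,1,1).

Now H_k = ker ∂_k / im ∂_{k+1}, so:

  H_0: rank C_0 − rank ∂_1 = 9 − 8 = 1, and the invariant factors of ∂_1 are all 1, so H_0 ≅ Z.
  H_1: rank ker ∂_1 − rank ∂_2 = (27 − 8) − 17 = 2, and the invariant factors of ∂_2 are all 1, so H_1 ≅ Z^2.
  H_2: rank ker ∂_2 − rank ∂_3 = (18 − 17) − 0 = 1, and there is no ∂_3, so H_2 ≅ Z.

As a check, the Euler characteristic is 9 − 27 + 18 = 0, which agrees with 1 − 2 + 1 = 0.

H_0 = Z,  H_1 = Z^2,  H_2 = Z.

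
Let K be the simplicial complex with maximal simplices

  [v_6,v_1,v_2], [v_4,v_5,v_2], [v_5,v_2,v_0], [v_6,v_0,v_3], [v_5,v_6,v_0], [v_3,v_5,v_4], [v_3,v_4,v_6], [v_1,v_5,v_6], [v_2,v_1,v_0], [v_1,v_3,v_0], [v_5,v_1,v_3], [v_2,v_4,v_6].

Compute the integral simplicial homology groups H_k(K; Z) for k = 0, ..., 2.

H_0 = Z,  H_1 = Z_2,  H_2 = 0.

Fix the vertex order v_0 < v_1 < v_2 < v_3 < v_4 < v_5 < v_6 and write every simplex with vertices in increasing order. Then dim K = 2 and the simplices of K are:

  0-simplices (7): [v_0], [v_1], [v_2], [v_3], [v_4], [v_5], [v_6]
  1-simplices (18): (18 of them)
  2-simplices (12): (12 of them)

Hence C_0 ≅ Z^7, C_1 ≅ Z^18, C_2 ≅ Z^12.

Boundary ∂_1: C_1 → C_0 is given by ∂[p,q] = [q] − [p].
The resulting 7×18 matrix has rank 6, and its Smith normal form has invariant factors (1,1,1,1,1,1).

The boundary map ∂_2: C_2 → C_1 maps a triangle to the signed sum of its edges. For instance
  ∂[v_1,v_3,v_5] = [v_3,v_5] − [v_1,v_5] + [v_1,v_3],
  ∂[v_1,v_2,v_6] = [v_2,v_6] − [v_1,v_6] + [v_1,v_2].
The 18×12 boundary matrix has rank 12 and Smith normal form diag(1,1,1,1,1,1,1,1,1,1,1,2).

From H_k ≅ ker(∂_k) / im(∂_{k+1}) we obtain:

  H_0: rank C_0 − rank ∂_1 = 7 − 6 = 1, and the invariant factors of ∂_1 are all 1, so H_0 = Z.
  H_1: rank ker ∂_1 − rank ∂_2 = (18 − 6) − 12 = 0, and ∂_2 has invariant factor 2 > 1, so H_1 = Z_2.
  H_2: rank ker ∂_2 − rank ∂_3 = (12 − 12) − 0 = 0, and there is no ∂_3, so H_2 = 0.

(K is a triangulation of the real projective plane RP^2.)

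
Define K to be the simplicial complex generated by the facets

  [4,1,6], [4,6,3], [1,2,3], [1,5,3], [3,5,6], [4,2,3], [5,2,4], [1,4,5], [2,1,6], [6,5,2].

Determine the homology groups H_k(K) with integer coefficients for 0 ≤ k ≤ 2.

H_0 ≅ Z,  H_1 ≅ Z/2,  H_2 = 0.

Take the total order 1 < 2 < 3 < 4 < 5 < 6 on the vertex set. Then K (dimension 2) consists of the simplices:

  0-simplices (6): [1], [2], [3], [4], [5], [6]
  1-simplices (15): [1,2], [1,3], [1,4], [1,5], [1,6], [2,3], [2,4], [2,5], [2,6], [3,4], [3,5], [3,6], [4,5], [4,6], [5,6]
  2-simplices (10): [1,2,3], [1,2,6], [1,3,5], [1,4,5], [1,4,6], [2,3,4], [2,4,5], [2,5,6], [3,4,6], [3,5,6]

Hence C_0 ≅ Z^6, C_1 ≅ Z^15, C_2 ≅ Z^10.

Boundary ∂_1: C_1 → C_0 sends each edge [p,q] (with p < q) to q − p.
This gives a 6×15 integer matrix of rank 5; reducing to Smith normal form yields diagonal entries (1,1,1,1,1).

∂_2: C_2 → C_1 maps a triangle to the signed sum of its edges. For instance
  ∂[1,4,5] = [4,5] − [1,5] + [1,4],
  ∂[1,3,5] = [3,5] − [1,5] + [1,3].
As a 15×10 matrix over Z this has rank 10, with invariant factors (1,1,1,1,1,1,1,1,1,2).

Computing H_k = (kernel of ∂_k) / (image of ∂_{k+1}):

  H_0: rank C_0 − rank ∂_1 = 6 − 5 = 1, and the invariant factors of ∂_1 are all 1, so H_0 ≅ Z.
  H_1: rank ker ∂_1 − rank ∂_2 = (15 − 5) − 10 = 0, and ∂_2 has invariant factor 2 > 1, so H_1 ≅ Z/2.
  H_2: rank ker ∂_2 − rank ∂_3 = (10 − 10) − 0 = 0, and there is no ∂_3, so H_2 ≅ 0.

As a check, the Euler characteristic is 6 − 15 + 10 = 1, which agrees with 1 − 0 + 0 = 1.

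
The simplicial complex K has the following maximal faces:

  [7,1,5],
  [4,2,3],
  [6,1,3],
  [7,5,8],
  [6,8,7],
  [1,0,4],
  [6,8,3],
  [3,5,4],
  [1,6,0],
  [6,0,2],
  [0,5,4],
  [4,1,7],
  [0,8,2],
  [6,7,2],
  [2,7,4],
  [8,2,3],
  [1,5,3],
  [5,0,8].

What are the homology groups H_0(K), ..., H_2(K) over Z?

Take the total order 0 < 1 < 2 < 3 < 4 < 5 < 6 < 7 < 8 on the vertex set. Then K (dimension 2) consists of the simplices:

  0-simplices (9): [0], [1], [2], [3], [4], [5], [6], [7], [8]
  1-simplices (27): (27 of them)
  2-simplices (18): [0,1,4], [0,1,6], [0,2,6], [0,2,8], [0,4,5], [0,5,8], [1,3,5], [1,3,6], [1,4,7], [1,5,7], [2,3,4], [2,3,8], [2,4,7], [2,6,7], [3,4,5], [3,6,8], [5,7,8], [6,7,8]

so the chain groups are C_0 ≅ Z^9, C_1 ≅ Z^27, C_2 ≅ Z^18.

∂_1: C_1 → C_0 maps an edge to its endpoints' difference, ∂[p,q] = q − p.
This gives a 9×27 integer matrix of rank 8; reducing to Smith normal form yields diagonal entries (1,1,1,1,1,1,1,1).

∂_2: C_2 → C_1 maps a triangle to the signed sum of its edges. For instance
  ∂[6,7,8] = [7,8] − [6,8] + [6,7],
  ∂[3,6,8] = [6,8] − [3,8] + [3,6].
As a 27×18 matrix over Z this has rank 18, with invariant factors (1,1,1,1,1,1,1,1,1,1,1,1,1,1,1,1,1,2).

Computing H_k = (kernel of ∂_k) / (image of ∂_{k+1}):

  H_0: rank C_0 − rank ∂_1 = 9 − 8 = 1, and the invariant factors of ∂_1 are all 1, so H_0 ≅ Z.
  H_1: rank ker ∂_1 − rank ∂_2 = (27 − 8) − 18 = 1, and ∂_2 has invariant factor 2 > 1, so H_1 ≅ Z ⊕ Z/2.
  H_2: rank ker ∂_2 − rank ∂_3 = (18 − 18) − 0 = 0, and there is no ∂_3, so H_2 ≅ 0.

As a check, the Euler characteristic is 9 − 27 + 18 = 0, which agrees with 1 − 1 + 0 = 0.

H_0 = Z,  H_1 = Z ⊕ Z/2,  H_2 = 0.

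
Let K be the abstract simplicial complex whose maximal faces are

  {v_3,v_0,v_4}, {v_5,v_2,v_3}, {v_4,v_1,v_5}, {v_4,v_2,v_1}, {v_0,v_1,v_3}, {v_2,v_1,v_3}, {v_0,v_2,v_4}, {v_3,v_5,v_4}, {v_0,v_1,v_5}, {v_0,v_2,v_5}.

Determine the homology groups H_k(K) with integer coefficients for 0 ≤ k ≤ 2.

Order the vertices as v_0 < v_1 < v_2 < v_3 < v_4 < v_5. Listing each simplex with vertices in this order, K has dimension 2 with simplices:

  0-simplices (6): [v_0], [v_1], [v_2], [v_3], [v_4], [v_5]
  1-simplices (15): (15 of them)
  2-simplices (10): [v_0,v_1,v_3], [v_0,v_1,v_5], [v_0,v_2,v_4], [v_0,v_2,v_5], [v_0,v_3,v_4], [v_1,v_2,v_3], [v_1,v_2,v_4], [v_1,v_4,v_5], [v_2,v_3,v_5], [v_3,v_4,v_5]

giving chain groups C_0 ≅ Z^6, C_1 ≅ Z^15, C_2 ≅ Z^10.

The boundary map ∂_1: C_1 → C_0 maps an edge to its endpoints' difference, ∂[p,q] = q − p. For instance
  ∂[v_0,v_5] = [v_5] − [v_0].
This gives a 6×15 integer matrix of rank 5; reducing to Smith normal form yields diagonal entries (1,1,1,1,1).

The boundary map ∂_2: C_2 → C_1 sends each 2-simplex [p,q,r] to [q,r] − [p,r] + [p,q]. For instance
  ∂[v_0,v_3,v_4] = [v_3,v_4] − [v_0,v_4] + [v_0,v_3],
  ∂[v_1,v_2,v_4] = [v_2,v_4] − [v_1,v_4] + [v_1,v_2].
As a 15×10 matrix over Z this has rank 10, with invariant factors (1,1,1,1,1,1,1,1,1,2).

Now H_k = ker ∂_k / im ∂_{k+1}, so:

  H_0: rank C_0 − rank ∂_1 = 6 − 5 = 1, and the invariant factors of ∂_1 are all 1, so H_0 ≅ Z.
  H_1: rank ker ∂_1 − rank ∂_2 = (15 − 5) − 10 = 0, and ∂_2 has invariant factor 2 > 1, so H_1 ≅ Z/2.
  H_2: rank ker ∂_2 − rank ∂_3 = (10 − 10) − 0 = 0, and there is no ∂_3, so H_2 ≅ 0.

H_0 = Z,  H_1 = Z/2,  H_2 = 0.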